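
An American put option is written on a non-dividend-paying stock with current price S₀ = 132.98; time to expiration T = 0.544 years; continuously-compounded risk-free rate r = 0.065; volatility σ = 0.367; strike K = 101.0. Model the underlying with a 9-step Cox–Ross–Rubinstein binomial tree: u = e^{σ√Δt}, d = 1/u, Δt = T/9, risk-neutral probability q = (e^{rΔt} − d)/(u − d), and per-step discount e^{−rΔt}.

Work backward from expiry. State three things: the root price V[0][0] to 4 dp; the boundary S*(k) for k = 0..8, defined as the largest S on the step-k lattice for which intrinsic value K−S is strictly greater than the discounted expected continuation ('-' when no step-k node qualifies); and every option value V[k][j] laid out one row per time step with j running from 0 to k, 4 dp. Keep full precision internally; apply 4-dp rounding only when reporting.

params: Δt=0.06044 u=1.09442 d=0.91372 q=0.49924 e^(-rΔt)=0.99608
t_9 payoffs: 41.9644 30.2892 16.3051 0.0000 0.0000 0.0000 0.0000 0.0000 0.0000 0.0000
t_8: node(8,0) S=64.6100 payoff=36.3900 vs cont=35.9939 → 36.3900 [stop]  node(8,1) S=77.3876 payoff=23.6124 vs cont=23.2163 → 23.6124 [stop]  node(8,2) S=92.6922 payoff=8.3078 vs cont=8.1329 → 8.3078 [stop]  node(8,3) S=111.0235 payoff=0.0000 vs cont=0.0000 → 0.0000 [wait]  node(8,4) S=132.9800 payoff=0.0000 vs cont=0.0000 → 0.0000 [wait]  node(8,5) S=159.2788 payoff=0.0000 vs cont=0.0000 → 0.0000 [wait]  node(8,6) S=190.7785 payoff=0.0000 vs cont=0.0000 → 0.0000 [wait]  node(8,7) S=228.5078 payoff=0.0000 vs cont=0.0000 → 0.0000 [wait]  node(8,8) S=273.6986 payoff=0.0000 vs cont=0.0000 → 0.0000 [wait]  ⇒ S*(8)=92.6922
t_7: node(7,0) S=70.7108 payoff=30.2892 vs cont=29.8931 → 30.2892 [stop]  node(7,1) S=84.6949 payoff=16.3051 vs cont=15.9090 → 16.3051 [stop]  node(7,2) S=101.4446 payoff=0.0000 vs cont=4.1439 → 4.1439 [wait]  node(7,3) S=121.5068 payoff=0.0000 vs cont=0.0000 → 0.0000 [wait]  node(7,4) S=145.5366 payoff=0.0000 vs cont=0.0000 → 0.0000 [wait]  node(7,5) S=174.3186 payoff=0.0000 vs cont=0.0000 → 0.0000 [wait]  node(7,6) S=208.7927 payoff=0.0000 vs cont=0.0000 → 0.0000 [wait]  node(7,7) S=250.0845 payoff=0.0000 vs cont=0.0000 → 0.0000 [wait]  ⇒ S*(7)=84.6949
t_6: node(6,0) S=77.3876 payoff=23.6124 vs cont=23.2163 → 23.6124 [stop]  node(6,1) S=92.6922 payoff=8.3078 vs cont=10.1935 → 10.1935 [wait]  node(6,2) S=111.0235 payoff=0.0000 vs cont=2.0669 → 2.0669 [wait]  node(6,3) S=132.9800 payoff=0.0000 vs cont=0.0000 → 0.0000 [wait]  node(6,4) S=159.2788 payoff=0.0000 vs cont=0.0000 → 0.0000 [wait]  node(6,5) S=190.7785 payoff=0.0000 vs cont=0.0000 → 0.0000 [wait]  node(6,6) S=228.5078 payoff=0.0000 vs cont=0.0000 → 0.0000 [wait]  ⇒ S*(6)=77.3876
t_5: node(5,0) S=84.6949 payoff=16.3051 vs cont=16.8468 → 16.8468 [wait]  node(5,1) S=101.4446 payoff=0.0000 vs cont=6.1123 → 6.1123 [wait]  node(5,2) S=121.5068 payoff=0.0000 vs cont=1.0310 → 1.0310 [wait]  node(5,3) S=145.5366 payoff=0.0000 vs cont=0.0000 → 0.0000 [wait]  node(5,4) S=174.3186 payoff=0.0000 vs cont=0.0000 → 0.0000 [wait]  node(5,5) S=208.7927 payoff=0.0000 vs cont=0.0000 → 0.0000 [wait]  ⇒ S*(5)=-
t_4: node(4,0) S=92.6922 payoff=8.3078 vs cont=11.4426 → 11.4426 [wait]  node(4,1) S=111.0235 payoff=0.0000 vs cont=3.5615 → 3.5615 [wait]  node(4,2) S=132.9800 payoff=0.0000 vs cont=0.5142 → 0.5142 [wait]  node(4,3) S=159.2788 payoff=0.0000 vs cont=0.0000 → 0.0000 [wait]  node(4,4) S=190.7785 payoff=0.0000 vs cont=0.0000 → 0.0000 [wait]  ⇒ S*(4)=-
t_3: node(3,0) S=101.4446 payoff=0.0000 vs cont=7.4786 → 7.4786 [wait]  node(3,1) S=121.5068 payoff=0.0000 vs cont=2.0322 → 2.0322 [wait]  node(3,2) S=145.5366 payoff=0.0000 vs cont=0.2565 → 0.2565 [wait]  node(3,3) S=174.3186 payoff=0.0000 vs cont=0.0000 → 0.0000 [wait]  ⇒ S*(3)=-
t_2: node(2,0) S=111.0235 payoff=0.0000 vs cont=4.7408 → 4.7408 [wait]  node(2,1) S=132.9800 payoff=0.0000 vs cont=1.1412 → 1.1412 [wait]  node(2,2) S=159.2788 payoff=0.0000 vs cont=0.1279 → 0.1279 [wait]  ⇒ S*(2)=-
t_1: node(1,0) S=121.5068 payoff=0.0000 vs cont=2.9322 → 2.9322 [wait]  node(1,1) S=145.5366 payoff=0.0000 vs cont=0.6328 → 0.6328 [wait]  ⇒ S*(1)=-
t_0: node(0,0) S=132.9800 payoff=0.0000 vs cont=1.7773 → 1.7773 [wait]  ⇒ S*(0)=-

price = 1.7773
boundary = - - - - - - 77.3876 84.6949 92.6922
tree:
1.7773
2.9322 0.6328
4.7408 1.1412 0.1279
7.4786 2.0322 0.2565 0.0000
11.4426 3.5615 0.5142 0.0000 0.0000
16.8468 6.1123 1.0310 0.0000 0.0000 0.0000
23.6124 10.1935 2.0669 0.0000 0.0000 0.0000 0.0000
30.2892 16.3051 4.1439 0.0000 0.0000 0.0000 0.0000 0.0000
36.3900 23.6124 8.3078 0.0000 0.0000 0.0000 0.0000 0.0000 0.0000
41.9644 30.2892 16.3051 0.0000 0.0000 0.0000 0.0000 0.0000 0.0000 0.0000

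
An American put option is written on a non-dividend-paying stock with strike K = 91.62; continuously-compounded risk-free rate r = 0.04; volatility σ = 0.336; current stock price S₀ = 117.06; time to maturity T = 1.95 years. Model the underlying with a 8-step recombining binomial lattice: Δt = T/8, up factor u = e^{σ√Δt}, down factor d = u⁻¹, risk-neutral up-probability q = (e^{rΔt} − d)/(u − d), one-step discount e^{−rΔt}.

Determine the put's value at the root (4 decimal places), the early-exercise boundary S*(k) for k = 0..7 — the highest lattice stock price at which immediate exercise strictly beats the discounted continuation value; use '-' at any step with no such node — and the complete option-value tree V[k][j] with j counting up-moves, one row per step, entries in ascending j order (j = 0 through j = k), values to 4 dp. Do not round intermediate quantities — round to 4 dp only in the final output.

Δt=0.24375, u=1.18044, d=0.84714, q=0.48802, disc=e^(-rΔt)=0.99030
k=8 terminal: V=max(K-S,0) → 60.5702 48.3540 31.3316 7.6119 0.0000 0.0000 0.0000 0.0000 0.0000
k=7: j=0 S=36.6524 intr=54.9676 cont=54.0786 V=54.9676[EX]; j=1 S=51.0729 intr=40.5471 cont=39.6582 V=40.5471[EX]; j=2 S=71.1668 intr=20.4532 cont=19.5642 V=20.4532[EX]; j=3 S=99.1665 intr=0.0000 cont=3.8593 V=3.8593[hold]; j=4 S=138.1822 intr=0.0000 cont=0.0000 V=0.0000[hold]; j=5 S=192.5482 intr=0.0000 cont=0.0000 V=0.0000[hold]; j=6 S=268.3039 intr=0.0000 cont=0.0000 V=0.0000[hold]; j=7 S=373.8646 intr=0.0000 cont=0.0000 V=0.0000[hold]  S*(7)=71.1668
k=6: j=0 S=43.2660 intr=48.3540 cont=47.4651 V=48.3540[EX]; j=1 S=60.2884 intr=31.3316 cont=30.4426 V=31.3316[EX]; j=2 S=84.0081 intr=7.6119 cont=12.2352 V=12.2352[hold]; j=3 S=117.0600 intr=0.0000 cont=1.9567 V=1.9567[hold]; j=4 S=163.1157 intr=0.0000 cont=0.0000 V=0.0000[hold]; j=5 S=227.2915 intr=0.0000 cont=0.0000 V=0.0000[hold]; j=6 S=316.7164 intr=0.0000 cont=0.0000 V=0.0000[hold]  S*(6)=60.2884
k=5: j=0 S=51.0729 intr=40.5471 cont=39.6582 V=40.5471[EX]; j=1 S=71.1668 intr=20.4532 cont=21.7986 V=21.7986[hold]; j=2 S=99.1665 intr=0.0000 cont=7.1491 V=7.1491[hold]; j=3 S=138.1822 intr=0.0000 cont=0.9921 V=0.9921[hold]; j=4 S=192.5482 intr=0.0000 cont=0.0000 V=0.0000[hold]; j=5 S=268.3039 intr=0.0000 cont=0.0000 V=0.0000[hold]  S*(5)=51.0729
k=4: j=0 S=60.2884 intr=31.3316 cont=31.0929 V=31.3316[EX]; j=1 S=84.0081 intr=7.6119 cont=14.5072 V=14.5072[hold]; j=2 S=117.0600 intr=0.0000 cont=4.1041 V=4.1041[hold]; j=3 S=163.1157 intr=0.0000 cont=0.5030 V=0.5030[hold]; j=4 S=227.2915 intr=0.0000 cont=0.0000 V=0.0000[hold]  S*(4)=60.2884
k=3: j=0 S=71.1668 intr=20.4532 cont=22.8966 V=22.8966[hold]; j=1 S=99.1665 intr=0.0000 cont=9.3388 V=9.3388[hold]; j=2 S=138.1822 intr=0.0000 cont=2.3239 V=2.3239[hold]; j=3 S=192.5482 intr=0.0000 cont=0.2550 V=0.2550[hold]  S*(3)=-
k=2: j=0 S=84.0081 intr=7.6119 cont=16.1222 V=16.1222[hold]; j=1 S=117.0600 intr=0.0000 cont=5.8580 V=5.8580[hold]; j=2 S=163.1157 intr=0.0000 cont=1.3015 V=1.3015[hold]  S*(2)=-
k=1: j=0 S=99.1665 intr=0.0000 cont=11.0052 V=11.0052[hold]; j=1 S=138.1822 intr=0.0000 cont=3.5991 V=3.5991[hold]  S*(1)=-
k=0: j=0 S=117.0600 intr=0.0000 cont=7.3192 V=7.3192[hold]  S*(0)=-

price = 7.3192
boundary = - - - - 60.2884 51.0729 60.2884 71.1668
tree:
7.3192
11.0052 3.5991
16.1222 5.8580 1.3015
22.8966 9.3388 2.3239 0.2550
31.3316 14.5072 4.1041 0.5030 0.0000
40.5471 21.7986 7.1491 0.9921 0.0000 0.0000
48.3540 31.3316 12.2352 1.9567 0.0000 0.0000 0.0000
54.9676 40.5471 20.4532 3.8593 0.0000 0.0000 0.0000 0.0000
60.5702 48.3540 31.3316 7.6119 0.0000 0.0000 0.0000 0.0000 0.0000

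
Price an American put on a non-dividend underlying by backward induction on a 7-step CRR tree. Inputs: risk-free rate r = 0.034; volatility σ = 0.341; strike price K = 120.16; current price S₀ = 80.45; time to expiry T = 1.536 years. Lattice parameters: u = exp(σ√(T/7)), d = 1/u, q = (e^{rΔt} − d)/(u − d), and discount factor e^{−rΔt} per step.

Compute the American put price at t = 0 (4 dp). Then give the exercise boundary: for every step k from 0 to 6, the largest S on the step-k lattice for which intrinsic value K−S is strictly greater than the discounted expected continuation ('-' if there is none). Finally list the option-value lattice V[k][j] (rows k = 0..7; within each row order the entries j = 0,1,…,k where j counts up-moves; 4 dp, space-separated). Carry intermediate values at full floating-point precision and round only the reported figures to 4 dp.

Δt=0.21943, u=1.17320, d=0.85237, q=0.48349, disc=e^(-rΔt)=0.99257
k=7 terminal: V=max(K-S,0) → 93.8621 83.9636 70.3393 51.5869 25.7760 0.0000 0.0000 0.0000
k=6: j=0 S=30.8527 intr=89.3073 cont=88.4142 V=89.3073[EX]; j=1 S=42.4656 intr=77.6944 cont=76.8013 V=77.6944[EX]; j=2 S=58.4496 intr=61.7104 cont=60.8173 V=61.7104[EX]; j=3 S=80.4500 intr=39.7100 cont=38.8169 V=39.7100[EX]; j=4 S=110.7313 intr=9.4287 cont=13.2146 V=13.2146[hold]; j=5 S=152.4104 intr=0.0000 cont=0.0000 V=0.0000[hold]; j=6 S=209.7776 intr=0.0000 cont=0.0000 V=0.0000[hold]  S*(6)=80.4500
k=5: j=0 S=36.1964 intr=83.9636 cont=83.0705 V=83.9636[EX]; j=1 S=49.8207 intr=70.3393 cont=69.4462 V=70.3393[EX]; j=2 S=68.5731 intr=51.5869 cont=50.6938 V=51.5869[EX]; j=3 S=94.3840 intr=25.7760 cont=26.6997 V=26.6997[hold]; j=4 S=129.9100 intr=0.0000 cont=6.7747 V=6.7747[hold]; j=5 S=178.8080 intr=0.0000 cont=0.0000 V=0.0000[hold]  S*(5)=68.5731
k=4: j=0 S=42.4656 intr=77.6944 cont=76.8013 V=77.6944[EX]; j=1 S=58.4496 intr=61.7104 cont=60.8173 V=61.7104[EX]; j=2 S=80.4500 intr=39.7100 cont=39.2602 V=39.7100[EX]; j=3 S=110.7313 intr=9.4287 cont=16.9393 V=16.9393[hold]; j=4 S=152.4104 intr=0.0000 cont=3.4732 V=3.4732[hold]  S*(4)=80.4500
k=3: j=0 S=49.8207 intr=70.3393 cont=69.4462 V=70.3393[EX]; j=1 S=68.5731 intr=51.5869 cont=50.6938 V=51.5869[EX]; j=2 S=94.3840 intr=25.7760 cont=28.4872 V=28.4872[hold]; j=3 S=129.9100 intr=0.0000 cont=10.3510 V=10.3510[hold]  S*(3)=68.5731
k=2: j=0 S=58.4496 intr=61.7104 cont=60.8173 V=61.7104[EX]; j=1 S=80.4500 intr=39.7100 cont=40.1180 V=40.1180[hold]; j=2 S=110.7313 intr=9.4287 cont=19.5720 V=19.5720[hold]  S*(2)=58.4496
k=1: j=0 S=68.5731 intr=51.5869 cont=50.8895 V=51.5869[EX]; j=1 S=94.3840 intr=25.7760 cont=29.9598 V=29.9598[hold]  S*(1)=68.5731
k=0: j=0 S=80.4500 intr=39.7100 cont=40.8247 V=40.8247[hold]  S*(0)=-

price = 40.8247
boundary = - 68.5731 58.4496 68.5731 80.4500 68.5731 80.4500
tree:
40.8247
51.5869 29.9598
61.7104 40.1180 19.5720
70.3393 51.5869 28.4872 10.3510
77.6944 61.7104 39.7100 16.9393 3.4732
83.9636 70.3393 51.5869 26.6997 6.7747 0.0000
89.3073 77.6944 61.7104 39.7100 13.2146 0.0000 0.0000
93.8621 83.9636 70.3393 51.5869 25.7760 0.0000 0.0000 0.0000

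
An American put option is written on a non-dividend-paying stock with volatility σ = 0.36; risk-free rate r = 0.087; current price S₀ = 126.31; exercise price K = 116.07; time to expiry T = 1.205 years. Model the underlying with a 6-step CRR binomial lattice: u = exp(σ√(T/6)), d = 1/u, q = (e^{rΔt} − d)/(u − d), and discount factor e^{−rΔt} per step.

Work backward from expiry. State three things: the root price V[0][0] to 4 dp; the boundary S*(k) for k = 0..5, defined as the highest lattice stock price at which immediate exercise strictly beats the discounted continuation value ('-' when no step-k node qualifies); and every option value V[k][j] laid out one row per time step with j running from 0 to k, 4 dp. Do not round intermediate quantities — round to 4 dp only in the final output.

price = 10.1742
boundary = - - - 77.8468 91.4759 77.8468
tree:
10.1742
16.4276 4.6136
25.6130 8.3109 1.2779
38.2232 14.5747 2.6766 0.0000
49.8216 24.5941 5.6062 0.0000 0.0000
59.6920 38.2232 11.7422 0.0000 0.0000 0.0000
68.0918 49.8216 24.5941 0.0000 0.0000 0.0000 0.0000

Δt=0.20083, u=1.17507, d=0.85101, q=0.51414, disc=e^(-rΔt)=0.98268
k=6 terminal: V=max(K-S,0) → 68.0918 49.8216 24.5941 0.0000 0.0000 0.0000 0.0000
k=5: j=0 S=56.3780 intr=59.6920 cont=57.6816 V=59.6920[EX]; j=1 S=77.8468 intr=38.2232 cont=36.2127 V=38.2232[EX]; j=2 S=107.4910 intr=8.5790 cont=11.7422 V=11.7422[hold]; j=3 S=148.4237 intr=0.0000 cont=0.0000 V=0.0000[hold]; j=4 S=204.9437 intr=0.0000 cont=0.0000 V=0.0000[hold]; j=5 S=282.9864 intr=0.0000 cont=0.0000 V=0.0000[hold]  S*(5)=77.8468
k=4: j=0 S=66.2484 intr=49.8216 cont=47.8112 V=49.8216[EX]; j=1 S=91.4759 intr=24.5941 cont=24.1819 V=24.5941[EX]; j=2 S=126.3100 intr=0.0000 cont=5.6062 V=5.6062[hold]; j=3 S=174.4090 intr=0.0000 cont=0.0000 V=0.0000[hold]; j=4 S=240.8242 intr=0.0000 cont=0.0000 V=0.0000[hold]  S*(4)=91.4759
k=3: j=0 S=77.8468 intr=38.2232 cont=36.2127 V=38.2232[EX]; j=1 S=107.4910 intr=8.5790 cont=14.5747 V=14.5747[hold]; j=2 S=148.4237 intr=0.0000 cont=2.6766 V=2.6766[hold]; j=3 S=204.9437 intr=0.0000 cont=0.0000 V=0.0000[hold]  S*(3)=77.8468
k=2: j=0 S=91.4759 intr=24.5941 cont=25.6130 V=25.6130[hold]; j=1 S=126.3100 intr=0.0000 cont=8.3109 V=8.3109[hold]; j=2 S=174.4090 intr=0.0000 cont=1.2779 V=1.2779[hold]  S*(2)=-
k=1: j=0 S=107.4910 intr=8.5790 cont=16.4276 V=16.4276[hold]; j=1 S=148.4237 intr=0.0000 cont=4.6136 V=4.6136[hold]  S*(1)=-
k=0: j=0 S=126.3100 intr=0.0000 cont=10.1742 V=10.1742[hold]  S*(0)=-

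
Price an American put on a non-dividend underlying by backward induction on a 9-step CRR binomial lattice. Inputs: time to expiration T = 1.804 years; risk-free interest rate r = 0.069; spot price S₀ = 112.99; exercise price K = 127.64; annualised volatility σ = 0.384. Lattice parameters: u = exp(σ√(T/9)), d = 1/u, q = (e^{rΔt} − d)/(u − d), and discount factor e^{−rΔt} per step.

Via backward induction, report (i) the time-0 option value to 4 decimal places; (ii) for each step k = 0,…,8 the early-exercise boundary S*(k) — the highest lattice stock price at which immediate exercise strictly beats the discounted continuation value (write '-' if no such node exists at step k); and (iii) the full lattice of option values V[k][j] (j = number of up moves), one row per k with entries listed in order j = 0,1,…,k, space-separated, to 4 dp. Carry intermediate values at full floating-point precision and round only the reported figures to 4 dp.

params: Δt=0.20044 u=1.18758 d=0.84205 q=0.49743 e^(-rΔt)=0.98626
t_9 payoffs: 103.5929 93.7251 79.8080 60.1798 32.4972 0.0000 0.0000 0.0000 0.0000 0.0000
t_8: node(8,0) S=28.5579 payoff=99.0821 vs cont=97.3289 → 99.0821 [stop]  node(8,1) S=40.2768 payoff=87.3632 vs cont=85.6100 → 87.3632 [stop]  node(8,2) S=56.8045 payoff=70.8355 vs cont=69.0823 → 70.8355 [stop]  node(8,3) S=80.1146 payoff=47.5254 vs cont=45.7722 → 47.5254 [stop]  node(8,4) S=112.9900 payoff=14.6500 vs cont=16.1078 → 16.1078 [wait]  node(8,5) S=159.3560 payoff=0.0000 vs cont=0.0000 → 0.0000 [wait]  node(8,6) S=224.7486 payoff=0.0000 vs cont=0.0000 → 0.0000 [wait]  node(8,7) S=316.9752 payoff=0.0000 vs cont=0.0000 → 0.0000 [wait]  node(8,8) S=447.0476 payoff=0.0000 vs cont=0.0000 → 0.0000 [wait]  ⇒ S*(8)=80.1146
t_7: node(7,0) S=33.9149 payoff=93.7251 vs cont=91.9719 → 93.7251 [stop]  node(7,1) S=47.8320 payoff=79.8080 vs cont=78.0548 → 79.8080 [stop]  node(7,2) S=67.4602 payoff=60.1798 vs cont=58.4266 → 60.1798 [stop]  node(7,3) S=95.1428 payoff=32.4972 vs cont=31.4592 → 32.4972 [stop]  node(7,4) S=134.1851 payoff=0.0000 vs cont=7.9841 → 7.9841 [wait]  node(7,5) S=189.2486 payoff=0.0000 vs cont=0.0000 → 0.0000 [wait]  node(7,6) S=266.9077 payoff=0.0000 vs cont=0.0000 → 0.0000 [wait]  node(7,7) S=376.4346 payoff=0.0000 vs cont=0.0000 → 0.0000 [wait]  ⇒ S*(7)=95.1428
t_6: node(6,0) S=40.2768 payoff=87.3632 vs cont=85.6100 → 87.3632 [stop]  node(6,1) S=56.8045 payoff=70.8355 vs cont=69.0823 → 70.8355 [stop]  node(6,2) S=80.1146 payoff=47.5254 vs cont=45.7722 → 47.5254 [stop]  node(6,3) S=112.9900 payoff=14.6500 vs cont=20.0248 → 20.0248 [wait]  node(6,4) S=159.3560 payoff=0.0000 vs cont=3.9575 → 3.9575 [wait]  node(6,5) S=224.7486 payoff=0.0000 vs cont=0.0000 → 0.0000 [wait]  node(6,6) S=316.9752 payoff=0.0000 vs cont=0.0000 → 0.0000 [wait]  ⇒ S*(6)=80.1146
t_5: node(5,0) S=47.8320 payoff=79.8080 vs cont=78.0548 → 79.8080 [stop]  node(5,1) S=67.4602 payoff=60.1798 vs cont=58.4266 → 60.1798 [stop]  node(5,2) S=95.1428 payoff=32.4972 vs cont=33.3809 → 33.3809 [wait]  node(5,3) S=134.1851 payoff=0.0000 vs cont=11.8671 → 11.8671 [wait]  node(5,4) S=189.2486 payoff=0.0000 vs cont=1.9616 → 1.9616 [wait]  node(5,5) S=266.9077 payoff=0.0000 vs cont=0.0000 → 0.0000 [wait]  ⇒ S*(5)=67.4602
t_4: node(4,0) S=56.8045 payoff=70.8355 vs cont=69.0823 → 70.8355 [stop]  node(4,1) S=80.1146 payoff=47.5254 vs cont=46.2057 → 47.5254 [stop]  node(4,2) S=112.9900 payoff=14.6500 vs cont=22.3678 → 22.3678 [wait]  node(4,3) S=159.3560 payoff=0.0000 vs cont=6.8445 → 6.8445 [wait]  node(4,4) S=224.7486 payoff=0.0000 vs cont=0.9723 → 0.9723 [wait]  ⇒ S*(4)=80.1146
t_3: node(3,0) S=67.4602 payoff=60.1798 vs cont=58.4266 → 60.1798 [stop]  node(3,1) S=95.1428 payoff=32.4972 vs cont=34.5304 → 34.5304 [wait]  node(3,2) S=134.1851 payoff=0.0000 vs cont=14.4449 → 14.4449 [wait]  node(3,3) S=189.2486 payoff=0.0000 vs cont=3.8696 → 3.8696 [wait]  ⇒ S*(3)=67.4602
t_2: node(2,0) S=80.1146 payoff=47.5254 vs cont=46.7697 → 47.5254 [stop]  node(2,1) S=112.9900 payoff=14.6500 vs cont=24.2022 → 24.2022 [wait]  node(2,2) S=159.3560 payoff=0.0000 vs cont=9.0583 → 9.0583 [wait]  ⇒ S*(2)=80.1146
t_1: node(1,0) S=95.1428 payoff=32.4972 vs cont=35.4303 → 35.4303 [wait]  node(1,1) S=134.1851 payoff=0.0000 vs cont=16.4402 → 16.4402 [wait]  ⇒ S*(1)=-
t_0: node(0,0) S=112.9900 payoff=14.6500 vs cont=25.6272 → 25.6272 [wait]  ⇒ S*(0)=-

price = 25.6272
boundary = - - 80.1146 67.4602 80.1146 67.4602 80.1146 95.1428 80.1146
tree:
25.6272
35.4303 16.4402
47.5254 24.2022 9.0583
60.1798 34.5304 14.4449 3.8696
70.8355 47.5254 22.3678 6.8445 0.9723
79.8080 60.1798 33.3809 11.8671 1.9616 0.0000
87.3632 70.8355 47.5254 20.0248 3.9575 0.0000 0.0000
93.7251 79.8080 60.1798 32.4972 7.9841 0.0000 0.0000 0.0000
99.0821 87.3632 70.8355 47.5254 16.1078 0.0000 0.0000 0.0000 0.0000
103.5929 93.7251 79.8080 60.1798 32.4972 0.0000 0.0000 0.0000 0.0000 0.0000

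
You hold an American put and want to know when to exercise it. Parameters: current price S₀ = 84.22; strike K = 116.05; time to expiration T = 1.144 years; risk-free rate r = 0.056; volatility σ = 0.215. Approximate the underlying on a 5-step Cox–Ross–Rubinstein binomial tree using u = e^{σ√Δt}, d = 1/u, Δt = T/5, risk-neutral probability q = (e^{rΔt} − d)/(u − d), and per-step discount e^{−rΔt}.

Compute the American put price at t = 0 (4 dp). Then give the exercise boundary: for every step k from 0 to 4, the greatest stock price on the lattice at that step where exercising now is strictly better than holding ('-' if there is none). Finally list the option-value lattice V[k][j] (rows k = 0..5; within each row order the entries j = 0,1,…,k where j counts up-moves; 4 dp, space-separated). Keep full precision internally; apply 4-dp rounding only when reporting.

Δt=0.22880, u=1.10832, d=0.90227, q=0.53690, disc=e^(-rΔt)=0.98727
k=5 terminal: V=max(K-S,0) → 65.6885 54.1878 40.0608 22.7077 1.3918 0.0000
k=4: j=0 S=55.8164 intr=60.2336 cont=58.7561 V=60.2336[EX]; j=1 S=68.5628 intr=47.4872 cont=46.0097 V=47.4872[EX]; j=2 S=84.2200 intr=31.8300 cont=30.3526 V=31.8300[EX]; j=3 S=103.4527 intr=12.5973 cont=11.1199 V=12.5973[EX]; j=4 S=127.0774 intr=0.0000 cont=0.6363 V=0.6363[hold]  S*(4)=103.4527
k=3: j=0 S=61.8622 intr=54.1878 cont=52.7104 V=54.1878[EX]; j=1 S=75.9892 intr=40.0608 cont=38.5833 V=40.0608[EX]; j=2 S=93.3423 intr=22.7077 cont=21.2303 V=22.7077[EX]; j=3 S=114.6582 intr=1.3918 cont=6.0969 V=6.0969[hold]  S*(3)=93.3423
k=2: j=0 S=68.5628 intr=47.4872 cont=46.0097 V=47.4872[EX]; j=1 S=84.2200 intr=31.8300 cont=30.3526 V=31.8300[EX]; j=2 S=103.4527 intr=12.5973 cont=13.6138 V=13.6138[hold]  S*(2)=84.2200
k=1: j=0 S=75.9892 intr=40.0608 cont=38.5833 V=40.0608[EX]; j=1 S=93.3423 intr=22.7077 cont=21.7691 V=22.7077[EX]  S*(1)=93.3423
k=0: j=0 S=84.2200 intr=31.8300 cont=30.3526 V=31.8300[EX]  S*(0)=84.2200

price = 31.8300
boundary = 84.2200 93.3423 84.2200 93.3423 103.4527
tree:
31.8300
40.0608 22.7077
47.4872 31.8300 13.6138
54.1878 40.0608 22.7077 6.0969
60.2336 47.4872 31.8300 12.5973 0.6363
65.6885 54.1878 40.0608 22.7077 1.3918 0.0000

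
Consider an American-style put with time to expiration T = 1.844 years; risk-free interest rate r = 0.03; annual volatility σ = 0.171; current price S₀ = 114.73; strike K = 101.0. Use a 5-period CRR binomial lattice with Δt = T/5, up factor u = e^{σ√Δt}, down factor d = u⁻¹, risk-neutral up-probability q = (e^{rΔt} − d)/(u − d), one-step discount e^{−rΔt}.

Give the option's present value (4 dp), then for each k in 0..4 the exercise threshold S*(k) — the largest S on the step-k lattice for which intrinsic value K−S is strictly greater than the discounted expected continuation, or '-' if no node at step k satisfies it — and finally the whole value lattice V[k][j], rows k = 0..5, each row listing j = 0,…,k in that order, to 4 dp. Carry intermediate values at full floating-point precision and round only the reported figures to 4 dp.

price = 2.9995
boundary = - - - 84.0189 75.7316
tree:
2.9995
5.5154 0.8095
9.8691 1.7325 0.0000
16.9811 3.7077 0.0000 0.0000
25.2684 7.9347 0.0000 0.0000 0.0000
32.7383 16.9811 0.0000 0.0000 0.0000 0.0000

Δt=0.36880, u=1.10943, d=0.90136, q=0.52753, disc=e^(-rΔt)=0.98900
k=5 terminal: V=max(K-S,0) → 32.7383 16.9811 0.0000 0.0000 0.0000 0.0000
k=4: j=0 S=75.7316 intr=25.2684 cont=24.1571 V=25.2684[EX]; j=1 S=93.2131 intr=7.7869 cont=7.9347 V=7.9347[hold]; j=2 S=114.7300 intr=0.0000 cont=0.0000 V=0.0000[hold]; j=3 S=141.2137 intr=0.0000 cont=0.0000 V=0.0000[hold]; j=4 S=173.8108 intr=0.0000 cont=0.0000 V=0.0000[hold]  S*(4)=75.7316
k=3: j=0 S=84.0189 intr=16.9811 cont=15.9469 V=16.9811[EX]; j=1 S=103.4135 intr=0.0000 cont=3.7077 V=3.7077[hold]; j=2 S=127.2849 intr=0.0000 cont=0.0000 V=0.0000[hold]; j=3 S=156.6667 intr=0.0000 cont=0.0000 V=0.0000[hold]  S*(3)=84.0189
k=2: j=0 S=93.2131 intr=7.7869 cont=9.8691 V=9.8691[hold]; j=1 S=114.7300 intr=0.0000 cont=1.7325 V=1.7325[hold]; j=2 S=141.2137 intr=0.0000 cont=0.0000 V=0.0000[hold]  S*(2)=-
k=1: j=0 S=103.4135 intr=0.0000 cont=5.5154 V=5.5154[hold]; j=1 S=127.2849 intr=0.0000 cont=0.8095 V=0.8095[hold]  S*(1)=-
k=0: j=0 S=114.7300 intr=0.0000 cont=2.9995 V=2.9995[hold]  S*(0)=-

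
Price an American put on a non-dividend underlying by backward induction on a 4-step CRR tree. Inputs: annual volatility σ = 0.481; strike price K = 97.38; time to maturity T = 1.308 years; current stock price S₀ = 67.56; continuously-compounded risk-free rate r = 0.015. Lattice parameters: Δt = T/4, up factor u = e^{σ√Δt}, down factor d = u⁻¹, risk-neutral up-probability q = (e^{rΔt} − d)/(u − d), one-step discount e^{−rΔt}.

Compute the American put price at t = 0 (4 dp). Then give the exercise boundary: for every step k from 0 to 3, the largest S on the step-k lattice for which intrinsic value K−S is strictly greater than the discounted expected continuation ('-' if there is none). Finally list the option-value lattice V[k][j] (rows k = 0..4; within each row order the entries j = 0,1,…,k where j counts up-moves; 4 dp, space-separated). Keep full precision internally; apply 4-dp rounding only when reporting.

price = 35.9527
boundary = - - 38.9745 51.3139
tree:
35.9527
46.9510 22.3841
58.4055 32.9258 9.2440
67.7777 46.0661 16.6029 0.0000
74.8961 58.4055 29.8200 0.0000 0.0000

params: Δt=0.32700 u=1.31660 d=0.75953 q=0.44049 e^(-rΔt)=0.99511
t_4 payoffs: 74.8961 58.4055 29.8200 0.0000 0.0000
t_3: node(3,0) S=29.6023 payoff=67.7777 vs cont=67.3012 → 67.7777 [stop]  node(3,1) S=51.3139 payoff=46.0661 vs cont=45.5896 → 46.0661 [stop]  node(3,2) S=88.9497 payoff=8.4303 vs cont=16.6029 → 16.6029 [wait]  node(3,3) S=154.1891 payoff=0.0000 vs cont=0.0000 → 0.0000 [wait]  ⇒ S*(3)=51.3139
t_2: node(2,0) S=38.9745 payoff=58.4055 vs cont=57.9290 → 58.4055 [stop]  node(2,1) S=67.5600 payoff=29.8200 vs cont=32.9258 → 32.9258 [wait]  node(2,2) S=117.1114 payoff=0.0000 vs cont=9.2440 → 9.2440 [wait]  ⇒ S*(2)=38.9745
t_1: node(1,0) S=51.3139 payoff=46.0661 vs cont=46.9510 → 46.9510 [wait]  node(1,1) S=88.9497 payoff=8.4303 vs cont=22.3841 → 22.3841 [wait]  ⇒ S*(1)=-
t_0: node(0,0) S=67.5600 payoff=29.8200 vs cont=35.9527 → 35.9527 [wait]  ⇒ S*(0)=-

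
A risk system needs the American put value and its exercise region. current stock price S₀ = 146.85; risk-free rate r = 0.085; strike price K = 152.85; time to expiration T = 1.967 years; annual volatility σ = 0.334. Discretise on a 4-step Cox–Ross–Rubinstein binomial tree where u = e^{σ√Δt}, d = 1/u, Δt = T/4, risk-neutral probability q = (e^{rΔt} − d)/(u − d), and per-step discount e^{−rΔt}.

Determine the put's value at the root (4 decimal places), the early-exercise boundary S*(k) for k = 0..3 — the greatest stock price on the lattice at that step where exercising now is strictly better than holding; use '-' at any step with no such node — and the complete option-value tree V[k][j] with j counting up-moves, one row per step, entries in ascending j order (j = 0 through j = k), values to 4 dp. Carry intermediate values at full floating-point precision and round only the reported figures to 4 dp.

params: Δt=0.49175 u=1.26392 d=0.79119 q=0.53201 e^(-rΔt)=0.95906
t_4 payoffs: 95.3064 60.9246 6.0000 0.0000 0.0000
t_3: node(3,0) S=72.7305 payoff=80.1195 vs cont=73.8623 → 80.1195 [stop]  node(3,1) S=116.1863 payoff=36.6637 vs cont=30.4065 → 36.6637 [stop]  node(3,2) S=185.6065 payoff=0.0000 vs cont=2.6930 → 2.6930 [wait]  node(3,3) S=296.5047 payoff=0.0000 vs cont=0.0000 → 0.0000 [wait]  ⇒ S*(3)=116.1863
t_2: node(2,0) S=91.9254 payoff=60.9246 vs cont=54.6673 → 60.9246 [stop]  node(2,1) S=146.8500 payoff=6.0000 vs cont=17.8300 → 17.8300 [wait]  node(2,2) S=234.5915 payoff=0.0000 vs cont=1.2087 → 1.2087 [wait]  ⇒ S*(2)=91.9254
t_1: node(1,0) S=116.1863 payoff=36.6637 vs cont=36.4425 → 36.6637 [stop]  node(1,1) S=185.6065 payoff=0.0000 vs cont=8.6195 → 8.6195 [wait]  ⇒ S*(1)=116.1863
t_0: node(0,0) S=146.8500 payoff=6.0000 vs cont=20.8539 → 20.8539 [wait]  ⇒ S*(0)=-

price = 20.8539
boundary = - 116.1863 91.9254 116.1863
tree:
20.8539
36.6637 8.6195
60.9246 17.8300 1.2087
80.1195 36.6637 2.6930 0.0000
95.3064 60.9246 6.0000 0.0000 0.0000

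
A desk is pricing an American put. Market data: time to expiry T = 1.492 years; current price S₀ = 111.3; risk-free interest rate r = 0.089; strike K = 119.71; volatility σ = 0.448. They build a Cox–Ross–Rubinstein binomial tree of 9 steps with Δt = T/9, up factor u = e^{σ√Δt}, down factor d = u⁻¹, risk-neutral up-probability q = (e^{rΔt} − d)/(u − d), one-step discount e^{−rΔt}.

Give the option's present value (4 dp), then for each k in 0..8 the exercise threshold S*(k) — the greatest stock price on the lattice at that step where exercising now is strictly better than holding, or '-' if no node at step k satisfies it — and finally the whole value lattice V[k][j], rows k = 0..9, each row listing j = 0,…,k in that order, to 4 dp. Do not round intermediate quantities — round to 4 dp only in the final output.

price = 22.7667
boundary = - - - 64.3932 77.2785 64.3932 77.2785 64.3932 77.2785
tree:
22.7667
31.5647 14.4761
42.4751 21.3836 7.8650
55.3168 30.6515 12.5720 3.2998
66.0535 42.4315 19.5559 5.8256 0.8224
75.0001 55.3168 29.4136 10.0880 1.6529 0.0000
82.4549 66.0535 42.4315 17.0181 3.3219 0.0000 0.0000
88.6668 75.0001 55.3168 27.6576 6.6764 0.0000 0.0000 0.0000
93.8428 82.4549 66.0535 42.4315 13.4182 0.0000 0.0000 0.0000 0.0000
98.1559 88.6668 75.0001 55.3168 26.9679 0.0000 0.0000 0.0000 0.0000 0.0000

params: Δt=0.16578 u=1.20010 d=0.83326 q=0.49504 e^(-rΔt)=0.98535
t_9 payoffs: 98.1559 88.6668 75.0001 55.3168 26.9679 0.0000 0.0000 0.0000 0.0000 0.0000
t_8: node(8,0) S=25.8672 payoff=93.8428 vs cont=92.0896 → 93.8428 [stop]  node(8,1) S=37.2551 payoff=82.4549 vs cont=80.7017 → 82.4549 [stop]  node(8,2) S=53.6565 payoff=66.0535 vs cont=64.3003 → 66.0535 [stop]  node(8,3) S=77.2785 payoff=42.4315 vs cont=40.6783 → 42.4315 [stop]  node(8,4) S=111.3000 payoff=8.4100 vs cont=13.4182 → 13.4182 [wait]  node(8,5) S=160.2993 payoff=0.0000 vs cont=0.0000 → 0.0000 [wait]  node(8,6) S=230.8704 payoff=0.0000 vs cont=0.0000 → 0.0000 [wait]  node(8,7) S=332.5102 payoff=0.0000 vs cont=0.0000 → 0.0000 [wait]  node(8,8) S=478.8963 payoff=0.0000 vs cont=0.0000 → 0.0000 [wait]  ⇒ S*(8)=77.2785
t_7: node(7,0) S=31.0432 payoff=88.6668 vs cont=86.9135 → 88.6668 [stop]  node(7,1) S=44.7099 payoff=75.0001 vs cont=73.2468 → 75.0001 [stop]  node(7,2) S=64.3932 payoff=55.3168 vs cont=53.5635 → 55.3168 [stop]  node(7,3) S=92.7421 payoff=26.9679 vs cont=27.6576 → 27.6576 [wait]  node(7,4) S=133.5714 payoff=0.0000 vs cont=6.6764 → 6.6764 [wait]  node(7,5) S=192.3756 payoff=0.0000 vs cont=0.0000 → 0.0000 [wait]  node(7,6) S=277.0682 payoff=0.0000 vs cont=0.0000 → 0.0000 [wait]  node(7,7) S=399.0462 payoff=0.0000 vs cont=0.0000 → 0.0000 [wait]  ⇒ S*(7)=64.3932
t_6: node(6,0) S=37.2551 payoff=82.4549 vs cont=80.7017 → 82.4549 [stop]  node(6,1) S=53.6565 payoff=66.0535 vs cont=64.3003 → 66.0535 [stop]  node(6,2) S=77.2785 payoff=42.4315 vs cont=41.0147 → 42.4315 [stop]  node(6,3) S=111.3000 payoff=8.4100 vs cont=17.0181 → 17.0181 [wait]  node(6,4) S=160.2993 payoff=0.0000 vs cont=3.3219 → 3.3219 [wait]  node(6,5) S=230.8704 payoff=0.0000 vs cont=0.0000 → 0.0000 [wait]  node(6,6) S=332.5102 payoff=0.0000 vs cont=0.0000 → 0.0000 [wait]  ⇒ S*(6)=77.2785
t_5: node(5,0) S=44.7099 payoff=75.0001 vs cont=73.2468 → 75.0001 [stop]  node(5,1) S=64.3932 payoff=55.3168 vs cont=53.5635 → 55.3168 [stop]  node(5,2) S=92.7421 payoff=26.9679 vs cont=29.4136 → 29.4136 [wait]  node(5,3) S=133.5714 payoff=0.0000 vs cont=10.0880 → 10.0880 [wait]  node(5,4) S=192.3756 payoff=0.0000 vs cont=1.6529 → 1.6529 [wait]  node(5,5) S=277.0682 payoff=0.0000 vs cont=0.0000 → 0.0000 [wait]  ⇒ S*(5)=64.3932
t_4: node(4,0) S=53.6565 payoff=66.0535 vs cont=64.3003 → 66.0535 [stop]  node(4,1) S=77.2785 payoff=42.4315 vs cont=41.8712 → 42.4315 [stop]  node(4,2) S=111.3000 payoff=8.4100 vs cont=19.5559 → 19.5559 [wait]  node(4,3) S=160.2993 payoff=0.0000 vs cont=5.8256 → 5.8256 [wait]  node(4,4) S=230.8704 payoff=0.0000 vs cont=0.8224 → 0.8224 [wait]  ⇒ S*(4)=77.2785
t_3: node(3,0) S=64.3932 payoff=55.3168 vs cont=53.5635 → 55.3168 [stop]  node(3,1) S=92.7421 payoff=26.9679 vs cont=30.6515 → 30.6515 [wait]  node(3,2) S=133.5714 payoff=0.0000 vs cont=12.5720 → 12.5720 [wait]  node(3,3) S=192.3756 payoff=0.0000 vs cont=3.2998 → 3.2998 [wait]  ⇒ S*(3)=64.3932
t_2: node(2,0) S=77.2785 payoff=42.4315 vs cont=42.4751 → 42.4751 [wait]  node(2,1) S=111.3000 payoff=8.4100 vs cont=21.3836 → 21.3836 [wait]  node(2,2) S=160.2993 payoff=0.0000 vs cont=7.8650 → 7.8650 [wait]  ⇒ S*(2)=-
t_1: node(1,0) S=92.7421 payoff=26.9679 vs cont=31.5647 → 31.5647 [wait]  node(1,1) S=133.5714 payoff=0.0000 vs cont=14.4761 → 14.4761 [wait]  ⇒ S*(1)=-
t_0: node(0,0) S=111.3000 payoff=8.4100 vs cont=22.7667 → 22.7667 [wait]  ⇒ S*(0)=-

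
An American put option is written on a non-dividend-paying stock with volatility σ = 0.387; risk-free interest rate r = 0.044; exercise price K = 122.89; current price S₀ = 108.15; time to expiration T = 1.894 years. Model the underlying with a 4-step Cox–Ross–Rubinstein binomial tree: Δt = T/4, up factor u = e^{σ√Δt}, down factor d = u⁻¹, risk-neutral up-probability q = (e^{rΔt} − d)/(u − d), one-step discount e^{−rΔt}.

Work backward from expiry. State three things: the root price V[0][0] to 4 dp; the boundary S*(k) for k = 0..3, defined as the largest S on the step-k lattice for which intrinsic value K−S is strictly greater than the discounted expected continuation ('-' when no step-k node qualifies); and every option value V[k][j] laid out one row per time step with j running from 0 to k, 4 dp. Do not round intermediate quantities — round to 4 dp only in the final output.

price = 28.2388
boundary = - - 63.4923 82.8655
tree:
28.2388
41.8658 14.3059
59.3977 24.1869 3.9284
74.2416 40.0245 7.6095 0.0000
85.6151 59.3977 14.7400 0.0000 0.0000

params: Δt=0.47350 u=1.30513 d=0.76621 q=0.47288 e^(-rΔt)=0.97938
t_4 payoffs: 85.6151 59.3977 14.7400 0.0000 0.0000
t_3: node(3,0) S=48.6484 payoff=74.2416 vs cont=71.7078 → 74.2416 [stop]  node(3,1) S=82.8655 payoff=40.0245 vs cont=37.4907 → 40.0245 [stop]  node(3,2) S=141.1494 payoff=0.0000 vs cont=7.6095 → 7.6095 [wait]  node(3,3) S=240.4275 payoff=0.0000 vs cont=0.0000 → 0.0000 [wait]  ⇒ S*(3)=82.8655
t_2: node(2,0) S=63.4923 payoff=59.3977 vs cont=56.8638 → 59.3977 [stop]  node(2,1) S=108.1500 payoff=14.7400 vs cont=24.1869 → 24.1869 [wait]  node(2,2) S=184.2178 payoff=0.0000 vs cont=3.9284 → 3.9284 [wait]  ⇒ S*(2)=63.4923
t_1: node(1,0) S=82.8655 payoff=40.0245 vs cont=41.8658 → 41.8658 [wait]  node(1,1) S=141.1494 payoff=0.0000 vs cont=14.3059 → 14.3059 [wait]  ⇒ S*(1)=-
t_0: node(0,0) S=108.1500 payoff=14.7400 vs cont=28.2388 → 28.2388 [wait]  ⇒ S*(0)=-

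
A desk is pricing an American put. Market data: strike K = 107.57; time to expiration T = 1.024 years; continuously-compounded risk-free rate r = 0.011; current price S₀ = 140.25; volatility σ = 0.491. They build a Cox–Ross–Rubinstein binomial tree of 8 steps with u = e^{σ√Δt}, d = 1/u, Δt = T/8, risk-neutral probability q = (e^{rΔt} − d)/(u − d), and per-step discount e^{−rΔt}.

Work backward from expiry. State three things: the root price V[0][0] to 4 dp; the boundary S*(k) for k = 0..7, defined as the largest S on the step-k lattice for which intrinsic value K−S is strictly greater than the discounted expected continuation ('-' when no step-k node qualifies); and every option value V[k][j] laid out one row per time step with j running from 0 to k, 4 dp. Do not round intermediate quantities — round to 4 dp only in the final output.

price = 11.1718
boundary = - - - - - 58.2707 69.4609 82.8002
tree:
11.1718
15.9476 5.6037
22.2158 8.6437 2.0549
30.0632 13.0784 3.4680 0.4037
39.2989 19.3216 5.7951 0.7489 0.0000
49.2993 27.6883 9.5662 1.3892 0.0000 0.0000
58.6868 38.1091 15.5493 2.5771 0.0000 0.0000 0.0000
66.5620 49.2993 24.7698 4.7808 0.0000 0.0000 0.0000 0.0000
73.1684 58.6868 38.1091 8.8690 0.0000 0.0000 0.0000 0.0000 0.0000

Δt=0.12800  u=1.19204  d=0.83890  q=0.46019  discount=0.99859
step 8 (expiry): payoffs max(K−S,0) = 73.1684 58.6868 38.1091 8.8690 0.0000 0.0000 0.0000 0.0000 0.0000
step 7: (k=7,j=0): S=41.0080, (K−S)⁺=66.5620, hold=66.4106 ⇒ V=66.5620 exercise | (k=7,j=1): S=58.2707, (K−S)⁺=49.2993, hold=49.1480 ⇒ V=49.2993 exercise | (k=7,j=2): S=82.8002, (K−S)⁺=24.7698, hold=24.6185 ⇒ V=24.7698 exercise | (k=7,j=3): S=117.6555, (K−S)⁺=0.0000, hold=4.7808 ⇒ V=4.7808 continue | (k=7,j=4): S=167.1835, (K−S)⁺=0.0000, hold=0.0000 ⇒ V=0.0000 continue | (k=7,j=5): S=237.5607, (K−S)⁺=0.0000, hold=0.0000 ⇒ V=0.0000 continue | (k=7,j=6): S=337.5636, (K−S)⁺=0.0000, hold=0.0000 ⇒ V=0.0000 continue | (k=7,j=7): S=479.6636, (K−S)⁺=0.0000, hold=0.0000 ⇒ V=0.0000 continue  boundary S*=82.8002
step 6: (k=6,j=0): S=48.8832, (K−S)⁺=58.6868, hold=58.5355 ⇒ V=58.6868 exercise | (k=6,j=1): S=69.4609, (K−S)⁺=38.1091, hold=37.9577 ⇒ V=38.1091 exercise | (k=6,j=2): S=98.7010, (K−S)⁺=8.8690, hold=15.5493 ⇒ V=15.5493 continue | (k=6,j=3): S=140.2500, (K−S)⁺=0.0000, hold=2.5771 ⇒ V=2.5771 continue | (k=6,j=4): S=199.2893, (K−S)⁺=0.0000, hold=0.0000 ⇒ V=0.0000 continue | (k=6,j=5): S=283.1816, (K−S)⁺=0.0000, hold=0.0000 ⇒ V=0.0000 continue | (k=6,j=6): S=402.3891, (K−S)⁺=0.0000, hold=0.0000 ⇒ V=0.0000 continue  boundary S*=69.4609
step 5: (k=5,j=0): S=58.2707, (K−S)⁺=49.2993, hold=49.1480 ⇒ V=49.2993 exercise | (k=5,j=1): S=82.8002, (K−S)⁺=24.7698, hold=27.6883 ⇒ V=27.6883 continue | (k=5,j=2): S=117.6555, (K−S)⁺=0.0000, hold=9.5662 ⇒ V=9.5662 continue | (k=5,j=3): S=167.1835, (K−S)⁺=0.0000, hold=1.3892 ⇒ V=1.3892 continue | (k=5,j=4): S=237.5607, (K−S)⁺=0.0000, hold=0.0000 ⇒ V=0.0000 continue | (k=5,j=5): S=337.5636, (K−S)⁺=0.0000, hold=0.0000 ⇒ V=0.0000 continue  boundary S*=58.2707
step 4: (k=4,j=0): S=69.4609, (K−S)⁺=38.1091, hold=39.2989 ⇒ V=39.2989 continue | (k=4,j=1): S=98.7010, (K−S)⁺=8.8690, hold=19.3216 ⇒ V=19.3216 continue | (k=4,j=2): S=140.2500, (K−S)⁺=0.0000, hold=5.7951 ⇒ V=5.7951 continue | (k=4,j=3): S=199.2893, (K−S)⁺=0.0000, hold=0.7489 ⇒ V=0.7489 continue | (k=4,j=4): S=283.1816, (K−S)⁺=0.0000, hold=0.0000 ⇒ V=0.0000 continue  boundary S*=-
step 3: (k=3,j=0): S=82.8002, (K−S)⁺=24.7698, hold=30.0632 ⇒ V=30.0632 continue | (k=3,j=1): S=117.6555, (K−S)⁺=0.0000, hold=13.0784 ⇒ V=13.0784 continue | (k=3,j=2): S=167.1835, (K−S)⁺=0.0000, hold=3.4680 ⇒ V=3.4680 continue | (k=3,j=3): S=237.5607, (K−S)⁺=0.0000, hold=0.4037 ⇒ V=0.4037 continue  boundary S*=-
step 2: (k=2,j=0): S=98.7010, (K−S)⁺=8.8690, hold=22.2158 ⇒ V=22.2158 continue | (k=2,j=1): S=140.2500, (K−S)⁺=0.0000, hold=8.6437 ⇒ V=8.6437 continue | (k=2,j=2): S=199.2893, (K−S)⁺=0.0000, hold=2.0549 ⇒ V=2.0549 continue  boundary S*=-
step 1: (k=1,j=0): S=117.6555, (K−S)⁺=0.0000, hold=15.9476 ⇒ V=15.9476 continue | (k=1,j=1): S=167.1835, (K−S)⁺=0.0000, hold=5.6037 ⇒ V=5.6037 continue  boundary S*=-
step 0: (k=0,j=0): S=140.2500, (K−S)⁺=0.0000, hold=11.1718 ⇒ V=11.1718 continue  boundary S*=-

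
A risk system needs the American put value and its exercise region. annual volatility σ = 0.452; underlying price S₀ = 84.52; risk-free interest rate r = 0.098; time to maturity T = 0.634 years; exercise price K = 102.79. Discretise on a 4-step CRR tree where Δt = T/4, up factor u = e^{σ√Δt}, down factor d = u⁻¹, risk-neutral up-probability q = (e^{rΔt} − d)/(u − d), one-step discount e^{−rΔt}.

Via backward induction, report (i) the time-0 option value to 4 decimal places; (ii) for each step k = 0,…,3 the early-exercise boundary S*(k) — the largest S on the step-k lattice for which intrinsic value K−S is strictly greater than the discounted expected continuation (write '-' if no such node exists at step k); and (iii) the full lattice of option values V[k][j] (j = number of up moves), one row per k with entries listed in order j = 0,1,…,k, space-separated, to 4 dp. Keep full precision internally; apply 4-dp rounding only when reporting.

Δt=0.15850  u=1.19716  d=0.83531  q=0.49840  discount=0.98459
step 4 (expiry): payoffs max(K−S,0) = 61.6416 43.8166 18.2700 0.0000 0.0000
step 3: (k=3,j=0): S=49.2612, (K−S)⁺=53.5288, hold=51.9445 ⇒ V=53.5288 exercise | (k=3,j=1): S=70.6005, (K−S)⁺=32.1895, hold=30.6052 ⇒ V=32.1895 exercise | (k=3,j=2): S=101.1838, (K−S)⁺=1.6062, hold=9.0231 ⇒ V=9.0231 continue | (k=3,j=3): S=145.0154, (K−S)⁺=0.0000, hold=0.0000 ⇒ V=0.0000 continue  boundary S*=70.6005
step 2: (k=2,j=0): S=58.9734, (K−S)⁺=43.8166, hold=42.2323 ⇒ V=43.8166 exercise | (k=2,j=1): S=84.5200, (K−S)⁺=18.2700, hold=20.3253 ⇒ V=20.3253 continue | (k=2,j=2): S=121.1330, (K−S)⁺=0.0000, hold=4.4562 ⇒ V=4.4562 continue  boundary S*=58.9734
step 1: (k=1,j=0): S=70.6005, (K−S)⁺=32.1895, hold=31.6137 ⇒ V=32.1895 exercise | (k=1,j=1): S=101.1838, (K−S)⁺=1.6062, hold=12.2248 ⇒ V=12.2248 continue  boundary S*=70.6005
step 0: (k=0,j=0): S=84.5200, (K−S)⁺=18.2700, hold=21.8964 ⇒ V=21.8964 continue  boundary S*=-

price = 21.8964
boundary = - 70.6005 58.9734 70.6005
tree:
21.8964
32.1895 12.2248
43.8166 20.3253 4.4562
53.5288 32.1895 9.0231 0.0000
61.6416 43.8166 18.2700 0.0000 0.0000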